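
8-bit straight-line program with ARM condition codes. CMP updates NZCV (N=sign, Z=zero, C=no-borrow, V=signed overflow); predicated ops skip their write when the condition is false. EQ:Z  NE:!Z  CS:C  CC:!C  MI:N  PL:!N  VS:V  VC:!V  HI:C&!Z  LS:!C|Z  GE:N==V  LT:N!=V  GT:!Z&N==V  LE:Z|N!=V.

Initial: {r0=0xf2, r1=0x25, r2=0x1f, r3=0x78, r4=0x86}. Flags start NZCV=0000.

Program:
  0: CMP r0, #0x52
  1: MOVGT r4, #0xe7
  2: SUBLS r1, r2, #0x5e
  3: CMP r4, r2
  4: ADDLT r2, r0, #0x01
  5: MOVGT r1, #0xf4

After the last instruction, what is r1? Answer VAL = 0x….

VAL = 0x25

[0] flags=1010 → (cmp)
[1] flags=1010 GT?F → skip
[2] flags=1010 LS?F → skip
[3] flags=0011 → (cmp)
[4] flags=0011 LT?T → r2=0xf3
[5] flags=0011 GT?F → skip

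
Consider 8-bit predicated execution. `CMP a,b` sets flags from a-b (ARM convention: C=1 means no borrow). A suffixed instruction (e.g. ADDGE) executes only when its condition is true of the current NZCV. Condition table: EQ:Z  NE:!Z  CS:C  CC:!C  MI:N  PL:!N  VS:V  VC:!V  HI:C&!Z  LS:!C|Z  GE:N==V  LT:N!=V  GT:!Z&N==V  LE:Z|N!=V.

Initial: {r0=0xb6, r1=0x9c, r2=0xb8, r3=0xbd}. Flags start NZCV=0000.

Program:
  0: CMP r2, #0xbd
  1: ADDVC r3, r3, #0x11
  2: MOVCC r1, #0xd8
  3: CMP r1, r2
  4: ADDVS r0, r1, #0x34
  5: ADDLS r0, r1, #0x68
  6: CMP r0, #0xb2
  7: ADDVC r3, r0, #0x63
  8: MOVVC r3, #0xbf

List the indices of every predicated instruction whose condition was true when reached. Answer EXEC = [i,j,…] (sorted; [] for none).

[0] flags=1000 → (cmp)
[1] flags=1000 VC?T → r3=0xce
[2] flags=1000 CC?T → r1=0xd8
[3] flags=0010 → (cmp)
[4] flags=0010 VS?F → skip
[5] flags=0010 LS?F → skip
[6] flags=0010 → (cmp)
[7] flags=0010 VC?T → r3=0x19
[8] flags=0010 VC?T → r3=0xbf

EXEC = [1,2,7,8]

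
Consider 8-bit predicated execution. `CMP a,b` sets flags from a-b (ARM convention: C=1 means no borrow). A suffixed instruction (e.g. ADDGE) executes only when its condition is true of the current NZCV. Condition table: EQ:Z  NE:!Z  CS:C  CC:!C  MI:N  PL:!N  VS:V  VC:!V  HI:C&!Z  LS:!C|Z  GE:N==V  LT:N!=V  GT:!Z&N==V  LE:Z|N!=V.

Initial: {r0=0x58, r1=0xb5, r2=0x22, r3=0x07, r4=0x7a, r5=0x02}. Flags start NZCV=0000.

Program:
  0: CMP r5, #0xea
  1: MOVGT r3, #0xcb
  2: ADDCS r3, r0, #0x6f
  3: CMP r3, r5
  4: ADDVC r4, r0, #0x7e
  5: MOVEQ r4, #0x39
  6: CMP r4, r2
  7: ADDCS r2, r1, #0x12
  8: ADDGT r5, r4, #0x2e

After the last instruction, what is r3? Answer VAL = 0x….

0: ✓ CMP  NZCV=0000
1: ✓ MOVGT  r3←0xcb
2: · ADDCS
3: ✓ CMP  NZCV=1010
4: ✓ ADDVC  r4←0xd6
5: · MOVEQ
6: ✓ CMP  NZCV=1010
7: ✓ ADDCS  r2←0xc7
8: · ADDGT

VAL = 0xcb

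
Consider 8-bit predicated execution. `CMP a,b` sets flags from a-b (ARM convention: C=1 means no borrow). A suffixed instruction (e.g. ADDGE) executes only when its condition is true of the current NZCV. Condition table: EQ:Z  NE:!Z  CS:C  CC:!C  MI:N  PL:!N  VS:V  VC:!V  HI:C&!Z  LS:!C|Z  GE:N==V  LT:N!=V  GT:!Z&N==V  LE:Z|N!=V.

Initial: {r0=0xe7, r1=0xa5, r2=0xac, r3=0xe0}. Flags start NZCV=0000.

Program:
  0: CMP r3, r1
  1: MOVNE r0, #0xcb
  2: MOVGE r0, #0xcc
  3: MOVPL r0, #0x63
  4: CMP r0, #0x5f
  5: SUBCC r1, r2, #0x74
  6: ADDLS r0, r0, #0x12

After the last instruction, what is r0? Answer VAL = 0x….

0: ✓ CMP  NZCV=0010
1: ✓ MOVNE  r0←0xcb
2: ✓ MOVGE  r0←0xcc
3: ✓ MOVPL  r0←0x63
4: ✓ CMP  NZCV=0010
5: · SUBCC
6: · ADDLS

VAL = 0x63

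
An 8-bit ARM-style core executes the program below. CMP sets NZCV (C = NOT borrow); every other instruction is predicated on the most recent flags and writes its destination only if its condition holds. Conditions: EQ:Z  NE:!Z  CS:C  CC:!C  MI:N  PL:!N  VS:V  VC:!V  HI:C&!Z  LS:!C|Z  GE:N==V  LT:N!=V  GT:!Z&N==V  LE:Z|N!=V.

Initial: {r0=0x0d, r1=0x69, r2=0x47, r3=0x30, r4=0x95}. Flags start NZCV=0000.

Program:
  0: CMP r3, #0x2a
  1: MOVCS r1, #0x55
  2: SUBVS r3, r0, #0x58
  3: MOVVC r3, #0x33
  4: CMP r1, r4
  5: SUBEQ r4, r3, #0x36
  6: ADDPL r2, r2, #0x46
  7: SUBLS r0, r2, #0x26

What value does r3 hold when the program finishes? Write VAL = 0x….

VAL = 0x33

[0] flags=0010 → (cmp)
[1] flags=0010 CS?T → r1=0x55
[2] flags=0010 VS?F → skip
[3] flags=0010 VC?T → r3=0x33
[4] flags=1001 → (cmp)
[5] flags=1001 EQ?F → skip
[6] flags=1001 PL?F → skip
[7] flags=1001 LS?T → r0=0x21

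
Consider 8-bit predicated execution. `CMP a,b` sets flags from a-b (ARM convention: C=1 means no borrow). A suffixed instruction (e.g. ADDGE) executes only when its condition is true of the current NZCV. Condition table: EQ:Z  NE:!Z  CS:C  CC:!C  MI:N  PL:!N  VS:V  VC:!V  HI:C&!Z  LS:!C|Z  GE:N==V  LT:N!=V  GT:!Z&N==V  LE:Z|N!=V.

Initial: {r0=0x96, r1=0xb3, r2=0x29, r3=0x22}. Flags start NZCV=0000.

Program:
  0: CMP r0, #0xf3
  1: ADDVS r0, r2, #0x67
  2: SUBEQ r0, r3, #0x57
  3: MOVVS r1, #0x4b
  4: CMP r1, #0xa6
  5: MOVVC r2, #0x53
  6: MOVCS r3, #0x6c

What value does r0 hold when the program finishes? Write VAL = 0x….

VAL = 0x96

[0] flags=1000 → (cmp)
[1] flags=1000 VS?F → skip
[2] flags=1000 EQ?F → skip
[3] flags=1000 VS?F → skip
[4] flags=0010 → (cmp)
[5] flags=0010 VC?T → r2=0x53
[6] flags=0010 CS?T → r3=0x6c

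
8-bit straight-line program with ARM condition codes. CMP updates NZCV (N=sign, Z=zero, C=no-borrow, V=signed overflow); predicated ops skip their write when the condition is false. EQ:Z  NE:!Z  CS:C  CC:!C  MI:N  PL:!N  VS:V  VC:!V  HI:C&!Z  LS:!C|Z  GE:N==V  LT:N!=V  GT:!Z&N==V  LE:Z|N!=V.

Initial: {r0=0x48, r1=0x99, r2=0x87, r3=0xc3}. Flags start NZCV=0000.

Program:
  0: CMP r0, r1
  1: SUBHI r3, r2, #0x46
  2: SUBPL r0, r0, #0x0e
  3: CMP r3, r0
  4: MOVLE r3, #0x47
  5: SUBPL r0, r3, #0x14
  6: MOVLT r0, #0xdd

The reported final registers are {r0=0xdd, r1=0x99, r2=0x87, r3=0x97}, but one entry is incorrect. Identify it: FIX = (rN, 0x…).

FIX = (r3, 0x47)

[0] flags=1001 → (cmp)
[1] flags=1001 HI?F → skip
[2] flags=1001 PL?F → skip
[3] flags=0011 → (cmp)
[4] flags=0011 LE?T → r3=0x47
[5] flags=0011 PL?T → r0=0x33
[6] flags=0011 LT?T → r0=0xdd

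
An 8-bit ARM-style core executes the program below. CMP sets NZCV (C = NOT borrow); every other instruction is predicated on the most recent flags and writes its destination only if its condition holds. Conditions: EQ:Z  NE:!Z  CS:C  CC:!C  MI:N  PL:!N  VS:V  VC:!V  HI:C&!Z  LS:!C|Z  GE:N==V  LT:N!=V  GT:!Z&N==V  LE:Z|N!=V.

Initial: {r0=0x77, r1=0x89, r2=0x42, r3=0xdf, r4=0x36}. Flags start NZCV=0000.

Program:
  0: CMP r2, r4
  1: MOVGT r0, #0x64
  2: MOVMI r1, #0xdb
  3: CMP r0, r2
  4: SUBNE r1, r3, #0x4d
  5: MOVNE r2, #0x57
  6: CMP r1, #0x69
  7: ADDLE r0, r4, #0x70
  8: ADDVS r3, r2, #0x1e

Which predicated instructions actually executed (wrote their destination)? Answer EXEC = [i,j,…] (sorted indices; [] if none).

0: ✓ CMP  NZCV=0010
1: ✓ MOVGT  r0←0x64
2: · MOVMI
3: ✓ CMP  NZCV=0010
4: ✓ SUBNE  r1←0x92
5: ✓ MOVNE  r2←0x57
6: ✓ CMP  NZCV=0011
7: ✓ ADDLE  r0←0xa6
8: ✓ ADDVS  r3←0x75

EXEC = [1,4,5,7,8]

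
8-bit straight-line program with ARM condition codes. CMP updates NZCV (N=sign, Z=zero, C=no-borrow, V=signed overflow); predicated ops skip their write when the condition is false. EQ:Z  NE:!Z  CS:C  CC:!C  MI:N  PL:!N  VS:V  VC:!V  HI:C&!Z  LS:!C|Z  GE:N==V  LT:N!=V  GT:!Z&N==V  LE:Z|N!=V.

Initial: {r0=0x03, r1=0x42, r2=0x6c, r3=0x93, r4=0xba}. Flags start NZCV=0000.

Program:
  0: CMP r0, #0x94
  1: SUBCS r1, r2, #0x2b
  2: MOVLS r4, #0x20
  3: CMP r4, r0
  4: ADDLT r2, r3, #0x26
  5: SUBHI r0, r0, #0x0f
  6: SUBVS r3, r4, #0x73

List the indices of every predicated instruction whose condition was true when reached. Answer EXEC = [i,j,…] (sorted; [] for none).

[0] flags=0000 → (cmp)
[1] flags=0000 CS?F → skip
[2] flags=0000 LS?T → r4=0x20
[3] flags=0010 → (cmp)
[4] flags=0010 LT?F → skip
[5] flags=0010 HI?T → r0=0xf4
[6] flags=0010 VS?F → skip

EXEC = [2,5]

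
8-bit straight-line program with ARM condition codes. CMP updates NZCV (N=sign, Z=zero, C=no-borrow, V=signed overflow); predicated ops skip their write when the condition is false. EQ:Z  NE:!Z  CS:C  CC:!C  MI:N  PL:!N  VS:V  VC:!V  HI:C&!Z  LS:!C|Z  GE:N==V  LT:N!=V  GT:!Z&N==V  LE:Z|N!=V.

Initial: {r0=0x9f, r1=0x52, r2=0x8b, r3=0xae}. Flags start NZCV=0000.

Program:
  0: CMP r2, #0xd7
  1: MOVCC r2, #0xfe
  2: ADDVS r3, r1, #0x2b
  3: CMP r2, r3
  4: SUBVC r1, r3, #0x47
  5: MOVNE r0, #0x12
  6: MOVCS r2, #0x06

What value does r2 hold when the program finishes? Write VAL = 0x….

[0] flags=1000 → (cmp)
[1] flags=1000 CC?T → r2=0xfe
[2] flags=1000 VS?F → skip
[3] flags=0010 → (cmp)
[4] flags=0010 VC?T → r1=0x67
[5] flags=0010 NE?T → r0=0x12
[6] flags=0010 CS?T → r2=0x06

VAL = 0x06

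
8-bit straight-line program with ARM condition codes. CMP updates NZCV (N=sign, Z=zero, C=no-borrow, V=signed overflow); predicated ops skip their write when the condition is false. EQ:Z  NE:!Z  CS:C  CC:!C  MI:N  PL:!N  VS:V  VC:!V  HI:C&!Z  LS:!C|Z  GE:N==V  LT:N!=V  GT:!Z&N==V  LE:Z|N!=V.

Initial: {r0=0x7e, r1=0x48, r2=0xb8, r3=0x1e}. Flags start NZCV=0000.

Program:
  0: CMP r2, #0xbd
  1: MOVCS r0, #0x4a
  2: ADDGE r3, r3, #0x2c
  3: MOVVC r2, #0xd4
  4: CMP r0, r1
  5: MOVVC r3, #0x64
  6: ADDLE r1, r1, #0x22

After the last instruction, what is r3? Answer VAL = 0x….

0: ✓ CMP  NZCV=1000
1: · MOVCS
2: · ADDGE
3: ✓ MOVVC  r2←0xd4
4: ✓ CMP  NZCV=0010
5: ✓ MOVVC  r3←0x64
6: · ADDLE

VAL = 0x64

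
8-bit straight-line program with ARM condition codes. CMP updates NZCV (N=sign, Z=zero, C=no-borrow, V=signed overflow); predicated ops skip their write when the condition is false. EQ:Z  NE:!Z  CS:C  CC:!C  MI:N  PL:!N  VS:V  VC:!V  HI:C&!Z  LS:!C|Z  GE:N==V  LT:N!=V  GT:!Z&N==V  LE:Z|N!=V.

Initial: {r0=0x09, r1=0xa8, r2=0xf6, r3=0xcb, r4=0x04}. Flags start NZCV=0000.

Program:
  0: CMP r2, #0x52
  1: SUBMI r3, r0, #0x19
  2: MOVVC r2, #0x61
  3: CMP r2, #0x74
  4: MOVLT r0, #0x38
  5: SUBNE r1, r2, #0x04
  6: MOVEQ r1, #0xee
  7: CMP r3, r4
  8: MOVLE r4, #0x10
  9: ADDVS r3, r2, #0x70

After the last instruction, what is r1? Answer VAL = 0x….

[0] flags=1010 → (cmp)
[1] flags=1010 MI?T → r3=0xf0
[2] flags=1010 VC?T → r2=0x61
[3] flags=1000 → (cmp)
[4] flags=1000 LT?T → r0=0x38
[5] flags=1000 NE?T → r1=0x5d
[6] flags=1000 EQ?F → skip
[7] flags=1010 → (cmp)
[8] flags=1010 LE?T → r4=0x10
[9] flags=1010 VS?F → skip

VAL = 0x5d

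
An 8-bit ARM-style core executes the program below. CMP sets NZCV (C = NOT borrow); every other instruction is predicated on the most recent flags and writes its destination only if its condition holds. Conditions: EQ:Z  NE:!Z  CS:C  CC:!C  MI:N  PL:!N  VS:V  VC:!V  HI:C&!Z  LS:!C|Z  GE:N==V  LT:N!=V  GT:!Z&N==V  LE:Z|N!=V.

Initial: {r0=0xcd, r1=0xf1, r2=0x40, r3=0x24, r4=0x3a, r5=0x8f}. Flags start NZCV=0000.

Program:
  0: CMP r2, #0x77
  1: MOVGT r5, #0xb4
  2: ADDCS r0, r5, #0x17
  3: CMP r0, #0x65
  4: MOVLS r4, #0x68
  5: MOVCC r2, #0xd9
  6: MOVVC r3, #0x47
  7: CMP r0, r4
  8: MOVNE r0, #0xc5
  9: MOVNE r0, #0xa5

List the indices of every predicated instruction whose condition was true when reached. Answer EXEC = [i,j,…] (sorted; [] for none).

EXEC = [8,9]

0: ✓ CMP  NZCV=1000
1: · MOVGT
2: · ADDCS
3: ✓ CMP  NZCV=0011
4: · MOVLS
5: · MOVCC
6: · MOVVC
7: ✓ CMP  NZCV=1010
8: ✓ MOVNE  r0←0xc5
9: ✓ MOVNE  r0←0xa5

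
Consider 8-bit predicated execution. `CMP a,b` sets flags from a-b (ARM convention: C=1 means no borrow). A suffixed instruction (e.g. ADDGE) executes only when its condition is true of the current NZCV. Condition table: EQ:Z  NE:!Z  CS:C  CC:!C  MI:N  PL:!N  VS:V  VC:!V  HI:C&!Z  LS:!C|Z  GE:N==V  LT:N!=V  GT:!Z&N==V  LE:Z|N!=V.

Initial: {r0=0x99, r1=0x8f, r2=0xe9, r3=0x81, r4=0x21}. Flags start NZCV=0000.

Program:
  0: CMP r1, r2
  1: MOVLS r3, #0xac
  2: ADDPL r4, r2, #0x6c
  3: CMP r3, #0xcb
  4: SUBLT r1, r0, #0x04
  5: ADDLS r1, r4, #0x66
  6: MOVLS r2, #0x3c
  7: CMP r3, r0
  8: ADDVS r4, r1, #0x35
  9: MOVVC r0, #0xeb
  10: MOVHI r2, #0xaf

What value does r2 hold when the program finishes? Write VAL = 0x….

0: ✓ CMP  NZCV=1000
1: ✓ MOVLS  r3←0xac
2: · ADDPL
3: ✓ CMP  NZCV=1000
4: ✓ SUBLT  r1←0x95
5: ✓ ADDLS  r1←0x87
6: ✓ MOVLS  r2←0x3c
7: ✓ CMP  NZCV=0010
8: · ADDVS
9: ✓ MOVVC  r0←0xeb
10: ✓ MOVHI  r2←0xaf

VAL = 0xaf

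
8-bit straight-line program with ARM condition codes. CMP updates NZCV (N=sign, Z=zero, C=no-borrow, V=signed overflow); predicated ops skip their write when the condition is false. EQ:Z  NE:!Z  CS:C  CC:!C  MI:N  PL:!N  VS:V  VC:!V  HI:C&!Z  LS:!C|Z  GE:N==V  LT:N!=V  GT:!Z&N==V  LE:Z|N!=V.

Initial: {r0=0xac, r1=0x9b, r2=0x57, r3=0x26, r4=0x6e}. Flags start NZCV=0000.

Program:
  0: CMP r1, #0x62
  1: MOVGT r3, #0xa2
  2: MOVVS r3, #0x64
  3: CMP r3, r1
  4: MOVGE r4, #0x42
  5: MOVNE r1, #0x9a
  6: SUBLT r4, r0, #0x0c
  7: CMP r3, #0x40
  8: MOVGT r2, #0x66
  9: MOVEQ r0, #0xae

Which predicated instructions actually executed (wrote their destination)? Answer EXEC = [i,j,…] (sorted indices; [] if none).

EXEC = [2,4,5,8]

[0] flags=0011 → (cmp)
[1] flags=0011 GT?F → skip
[2] flags=0011 VS?T → r3=0x64
[3] flags=1001 → (cmp)
[4] flags=1001 GE?T → r4=0x42
[5] flags=1001 NE?T → r1=0x9a
[6] flags=1001 LT?F → skip
[7] flags=0010 → (cmp)
[8] flags=0010 GT?T → r2=0x66
[9] flags=0010 EQ?F → skip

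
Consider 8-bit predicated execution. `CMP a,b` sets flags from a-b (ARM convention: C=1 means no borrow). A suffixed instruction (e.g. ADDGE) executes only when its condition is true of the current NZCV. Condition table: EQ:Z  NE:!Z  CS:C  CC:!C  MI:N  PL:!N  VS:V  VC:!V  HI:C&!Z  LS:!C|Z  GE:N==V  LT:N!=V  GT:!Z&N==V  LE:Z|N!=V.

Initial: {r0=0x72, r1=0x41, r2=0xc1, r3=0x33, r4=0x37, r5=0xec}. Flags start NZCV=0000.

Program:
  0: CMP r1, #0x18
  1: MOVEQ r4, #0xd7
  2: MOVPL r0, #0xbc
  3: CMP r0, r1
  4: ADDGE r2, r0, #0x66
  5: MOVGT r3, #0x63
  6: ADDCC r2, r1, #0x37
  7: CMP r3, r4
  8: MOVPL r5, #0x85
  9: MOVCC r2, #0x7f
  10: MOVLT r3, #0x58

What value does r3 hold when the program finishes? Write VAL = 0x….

0: ✓ CMP  NZCV=0010
1: · MOVEQ
2: ✓ MOVPL  r0←0xbc
3: ✓ CMP  NZCV=0011
4: · ADDGE
5: · MOVGT
6: · ADDCC
7: ✓ CMP  NZCV=1000
8: · MOVPL
9: ✓ MOVCC  r2←0x7f
10: ✓ MOVLT  r3←0x58

VAL = 0x58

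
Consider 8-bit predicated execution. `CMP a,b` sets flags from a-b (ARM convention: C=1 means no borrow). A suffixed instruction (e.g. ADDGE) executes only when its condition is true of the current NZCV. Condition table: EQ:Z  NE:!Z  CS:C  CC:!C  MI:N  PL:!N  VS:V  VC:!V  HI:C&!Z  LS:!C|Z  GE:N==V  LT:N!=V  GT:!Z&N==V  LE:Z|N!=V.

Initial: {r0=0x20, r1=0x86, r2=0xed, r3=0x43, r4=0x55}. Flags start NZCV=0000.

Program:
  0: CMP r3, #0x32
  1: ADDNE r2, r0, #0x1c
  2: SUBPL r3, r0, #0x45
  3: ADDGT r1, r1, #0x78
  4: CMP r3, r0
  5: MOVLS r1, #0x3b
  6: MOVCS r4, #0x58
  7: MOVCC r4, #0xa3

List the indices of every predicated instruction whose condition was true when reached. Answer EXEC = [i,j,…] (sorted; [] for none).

EXEC = [1,2,3,6]

0: ✓ CMP  NZCV=0010
1: ✓ ADDNE  r2←0x3c
2: ✓ SUBPL  r3←0xdb
3: ✓ ADDGT  r1←0xfe
4: ✓ CMP  NZCV=1010
5: · MOVLS
6: ✓ MOVCS  r4←0x58
7: · MOVCC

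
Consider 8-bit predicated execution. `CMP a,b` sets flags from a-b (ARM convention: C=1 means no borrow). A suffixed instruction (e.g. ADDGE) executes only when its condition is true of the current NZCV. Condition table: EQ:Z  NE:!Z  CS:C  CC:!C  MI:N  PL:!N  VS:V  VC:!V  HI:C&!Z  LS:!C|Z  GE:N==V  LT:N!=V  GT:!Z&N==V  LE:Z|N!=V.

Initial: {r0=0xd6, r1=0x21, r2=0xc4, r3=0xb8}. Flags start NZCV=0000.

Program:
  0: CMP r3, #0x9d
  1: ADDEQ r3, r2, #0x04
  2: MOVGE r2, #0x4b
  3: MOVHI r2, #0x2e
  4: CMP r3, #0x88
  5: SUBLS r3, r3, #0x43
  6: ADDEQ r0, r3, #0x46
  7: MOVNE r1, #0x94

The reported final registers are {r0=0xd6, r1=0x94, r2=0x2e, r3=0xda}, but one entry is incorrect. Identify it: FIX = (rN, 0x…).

FIX = (r3, 0xb8)

0: ✓ CMP  NZCV=0010
1: · ADDEQ
2: ✓ MOVGE  r2←0x4b
3: ✓ MOVHI  r2←0x2e
4: ✓ CMP  NZCV=0010
5: · SUBLS
6: · ADDEQ
7: ✓ MOVNE  r1←0x94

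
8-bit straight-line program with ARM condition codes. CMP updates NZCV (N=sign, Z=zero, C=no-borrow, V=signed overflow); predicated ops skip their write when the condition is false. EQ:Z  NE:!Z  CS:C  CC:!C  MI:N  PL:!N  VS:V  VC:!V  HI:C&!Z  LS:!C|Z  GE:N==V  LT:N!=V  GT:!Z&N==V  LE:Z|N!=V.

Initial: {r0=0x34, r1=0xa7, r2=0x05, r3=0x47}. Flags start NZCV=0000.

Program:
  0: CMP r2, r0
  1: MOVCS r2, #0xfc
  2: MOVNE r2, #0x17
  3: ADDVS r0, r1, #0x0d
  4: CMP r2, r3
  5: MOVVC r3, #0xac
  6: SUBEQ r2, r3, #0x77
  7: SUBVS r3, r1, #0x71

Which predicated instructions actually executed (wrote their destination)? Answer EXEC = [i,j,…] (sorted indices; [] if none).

EXEC = [2,5]

0: ✓ CMP  NZCV=1000
1: · MOVCS
2: ✓ MOVNE  r2←0x17
3: · ADDVS
4: ✓ CMP  NZCV=1000
5: ✓ MOVVC  r3←0xac
6: · SUBEQ
7: · SUBVS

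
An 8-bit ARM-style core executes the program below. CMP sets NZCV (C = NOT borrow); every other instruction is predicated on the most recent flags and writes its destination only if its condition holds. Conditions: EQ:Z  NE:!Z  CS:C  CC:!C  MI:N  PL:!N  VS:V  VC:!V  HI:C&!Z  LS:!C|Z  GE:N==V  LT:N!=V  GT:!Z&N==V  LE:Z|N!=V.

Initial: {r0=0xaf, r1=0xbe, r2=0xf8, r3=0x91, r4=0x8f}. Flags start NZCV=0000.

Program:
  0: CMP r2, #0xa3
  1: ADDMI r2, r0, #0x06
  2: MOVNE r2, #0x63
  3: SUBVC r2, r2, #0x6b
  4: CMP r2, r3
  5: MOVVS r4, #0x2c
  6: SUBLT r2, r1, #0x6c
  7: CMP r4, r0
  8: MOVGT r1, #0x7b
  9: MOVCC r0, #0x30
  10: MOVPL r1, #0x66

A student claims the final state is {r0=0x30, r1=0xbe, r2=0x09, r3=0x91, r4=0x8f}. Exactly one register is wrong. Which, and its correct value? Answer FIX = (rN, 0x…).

FIX = (r2, 0xf8)

[0] flags=0010 → (cmp)
[1] flags=0010 MI?F → skip
[2] flags=0010 NE?T → r2=0x63
[3] flags=0010 VC?T → r2=0xf8
[4] flags=0010 → (cmp)
[5] flags=0010 VS?F → skip
[6] flags=0010 LT?F → skip
[7] flags=1000 → (cmp)
[8] flags=1000 GT?F → skip
[9] flags=1000 CC?T → r0=0x30
[10] flags=1000 PL?F → skip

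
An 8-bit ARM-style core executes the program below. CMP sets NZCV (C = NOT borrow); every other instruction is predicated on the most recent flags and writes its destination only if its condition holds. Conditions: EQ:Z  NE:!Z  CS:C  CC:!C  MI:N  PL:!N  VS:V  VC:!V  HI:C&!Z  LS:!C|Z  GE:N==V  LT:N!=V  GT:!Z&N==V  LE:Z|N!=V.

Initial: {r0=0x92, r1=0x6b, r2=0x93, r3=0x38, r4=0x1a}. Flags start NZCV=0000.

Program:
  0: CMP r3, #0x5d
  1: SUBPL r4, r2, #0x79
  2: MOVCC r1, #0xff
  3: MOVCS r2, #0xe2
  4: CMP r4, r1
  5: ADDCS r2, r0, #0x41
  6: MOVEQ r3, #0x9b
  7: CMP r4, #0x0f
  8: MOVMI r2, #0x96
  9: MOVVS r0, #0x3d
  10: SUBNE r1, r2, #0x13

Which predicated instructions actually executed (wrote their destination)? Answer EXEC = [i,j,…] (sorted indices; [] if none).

EXEC = [2,10]

0: ✓ CMP  NZCV=1000
1: · SUBPL
2: ✓ MOVCC  r1←0xff
3: · MOVCS
4: ✓ CMP  NZCV=0000
5: · ADDCS
6: · MOVEQ
7: ✓ CMP  NZCV=0010
8: · MOVMI
9: · MOVVS
10: ✓ SUBNE  r1←0x80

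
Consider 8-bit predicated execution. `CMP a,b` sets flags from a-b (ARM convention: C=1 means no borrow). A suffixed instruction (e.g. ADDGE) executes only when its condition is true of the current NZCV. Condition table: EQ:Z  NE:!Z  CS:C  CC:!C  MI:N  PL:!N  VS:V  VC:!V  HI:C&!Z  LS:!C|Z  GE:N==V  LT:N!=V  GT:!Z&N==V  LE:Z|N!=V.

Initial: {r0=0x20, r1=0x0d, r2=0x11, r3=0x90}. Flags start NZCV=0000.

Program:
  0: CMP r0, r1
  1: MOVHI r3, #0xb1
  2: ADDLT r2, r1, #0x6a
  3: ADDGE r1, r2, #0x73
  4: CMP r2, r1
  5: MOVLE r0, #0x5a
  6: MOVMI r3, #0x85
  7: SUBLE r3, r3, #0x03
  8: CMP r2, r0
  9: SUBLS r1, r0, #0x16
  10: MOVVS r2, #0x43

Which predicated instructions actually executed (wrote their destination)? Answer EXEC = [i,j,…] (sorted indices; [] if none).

0: ✓ CMP  NZCV=0010
1: ✓ MOVHI  r3←0xb1
2: · ADDLT
3: ✓ ADDGE  r1←0x84
4: ✓ CMP  NZCV=1001
5: · MOVLE
6: ✓ MOVMI  r3←0x85
7: · SUBLE
8: ✓ CMP  NZCV=1000
9: ✓ SUBLS  r1←0x0a
10: · MOVVS

EXEC = [1,3,6,9]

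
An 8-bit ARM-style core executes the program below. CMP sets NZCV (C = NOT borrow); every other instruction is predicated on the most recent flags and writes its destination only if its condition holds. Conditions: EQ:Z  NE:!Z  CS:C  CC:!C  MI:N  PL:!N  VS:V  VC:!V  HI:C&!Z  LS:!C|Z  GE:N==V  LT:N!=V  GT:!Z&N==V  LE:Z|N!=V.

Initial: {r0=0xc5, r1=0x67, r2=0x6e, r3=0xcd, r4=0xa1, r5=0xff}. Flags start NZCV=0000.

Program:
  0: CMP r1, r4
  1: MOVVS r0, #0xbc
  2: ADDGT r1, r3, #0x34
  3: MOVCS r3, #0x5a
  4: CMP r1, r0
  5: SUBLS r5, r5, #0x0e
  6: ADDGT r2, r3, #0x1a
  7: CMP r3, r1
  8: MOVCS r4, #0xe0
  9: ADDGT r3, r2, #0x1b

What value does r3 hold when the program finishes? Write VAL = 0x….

VAL = 0xcd

[0] flags=1001 → (cmp)
[1] flags=1001 VS?T → r0=0xbc
[2] flags=1001 GT?T → r1=0x01
[3] flags=1001 CS?F → skip
[4] flags=0000 → (cmp)
[5] flags=0000 LS?T → r5=0xf1
[6] flags=0000 GT?T → r2=0xe7
[7] flags=1010 → (cmp)
[8] flags=1010 CS?T → r4=0xe0
[9] flags=1010 GT?F → skip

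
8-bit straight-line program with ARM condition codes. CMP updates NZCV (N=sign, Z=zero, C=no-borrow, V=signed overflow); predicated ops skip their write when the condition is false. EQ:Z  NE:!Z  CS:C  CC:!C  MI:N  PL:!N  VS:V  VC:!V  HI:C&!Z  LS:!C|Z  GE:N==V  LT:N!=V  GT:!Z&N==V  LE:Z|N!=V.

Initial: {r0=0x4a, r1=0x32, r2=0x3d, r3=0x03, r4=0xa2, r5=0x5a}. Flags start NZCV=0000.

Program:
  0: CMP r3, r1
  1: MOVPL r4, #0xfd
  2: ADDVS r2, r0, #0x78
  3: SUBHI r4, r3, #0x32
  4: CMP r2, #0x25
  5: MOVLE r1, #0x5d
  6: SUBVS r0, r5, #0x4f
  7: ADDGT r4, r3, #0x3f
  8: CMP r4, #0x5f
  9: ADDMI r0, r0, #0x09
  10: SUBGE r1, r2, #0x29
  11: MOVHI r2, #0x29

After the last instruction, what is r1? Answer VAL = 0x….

VAL = 0x32

[0] flags=1000 → (cmp)
[1] flags=1000 PL?F → skip
[2] flags=1000 VS?F → skip
[3] flags=1000 HI?F → skip
[4] flags=0010 → (cmp)
[5] flags=0010 LE?F → skip
[6] flags=0010 VS?F → skip
[7] flags=0010 GT?T → r4=0x42
[8] flags=1000 → (cmp)
[9] flags=1000 MI?T → r0=0x53
[10] flags=1000 GE?F → skip
[11] flags=1000 HI?F → skip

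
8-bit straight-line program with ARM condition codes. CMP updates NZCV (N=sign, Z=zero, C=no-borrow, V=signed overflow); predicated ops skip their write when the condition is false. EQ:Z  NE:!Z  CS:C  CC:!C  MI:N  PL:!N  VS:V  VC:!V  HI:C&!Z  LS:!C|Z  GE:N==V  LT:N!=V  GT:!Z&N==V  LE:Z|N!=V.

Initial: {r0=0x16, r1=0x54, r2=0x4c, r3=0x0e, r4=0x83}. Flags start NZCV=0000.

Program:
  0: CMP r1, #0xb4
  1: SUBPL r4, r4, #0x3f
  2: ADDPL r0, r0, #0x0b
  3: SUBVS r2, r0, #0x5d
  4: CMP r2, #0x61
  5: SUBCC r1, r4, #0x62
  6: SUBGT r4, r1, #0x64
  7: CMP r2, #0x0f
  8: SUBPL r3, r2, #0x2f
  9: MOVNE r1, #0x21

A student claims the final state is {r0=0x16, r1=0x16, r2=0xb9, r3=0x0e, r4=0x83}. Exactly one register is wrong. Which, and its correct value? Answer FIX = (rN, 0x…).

FIX = (r1, 0x21)

0: ✓ CMP  NZCV=1001
1: · SUBPL
2: · ADDPL
3: ✓ SUBVS  r2←0xb9
4: ✓ CMP  NZCV=0011
5: · SUBCC
6: · SUBGT
7: ✓ CMP  NZCV=1010
8: · SUBPL
9: ✓ MOVNE  r1←0x21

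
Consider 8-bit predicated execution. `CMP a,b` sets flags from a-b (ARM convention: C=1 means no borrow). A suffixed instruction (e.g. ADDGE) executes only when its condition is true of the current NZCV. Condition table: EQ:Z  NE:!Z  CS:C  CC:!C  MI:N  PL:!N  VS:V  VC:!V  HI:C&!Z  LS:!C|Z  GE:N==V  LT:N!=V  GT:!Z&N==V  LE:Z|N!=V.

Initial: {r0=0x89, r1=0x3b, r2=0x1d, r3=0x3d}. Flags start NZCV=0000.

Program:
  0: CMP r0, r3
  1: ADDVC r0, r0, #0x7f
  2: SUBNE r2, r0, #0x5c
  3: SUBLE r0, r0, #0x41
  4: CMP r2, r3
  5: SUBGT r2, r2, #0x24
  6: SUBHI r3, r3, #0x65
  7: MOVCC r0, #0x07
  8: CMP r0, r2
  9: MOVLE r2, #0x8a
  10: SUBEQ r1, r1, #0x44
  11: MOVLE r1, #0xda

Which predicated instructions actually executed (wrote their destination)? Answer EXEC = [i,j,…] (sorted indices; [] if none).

EXEC = [2,3,7,9,11]

[0] flags=0011 → (cmp)
[1] flags=0011 VC?F → skip
[2] flags=0011 NE?T → r2=0x2d
[3] flags=0011 LE?T → r0=0x48
[4] flags=1000 → (cmp)
[5] flags=1000 GT?F → skip
[6] flags=1000 HI?F → skip
[7] flags=1000 CC?T → r0=0x07
[8] flags=1000 → (cmp)
[9] flags=1000 LE?T → r2=0x8a
[10] flags=1000 EQ?F → skip
[11] flags=1000 LE?T → r1=0xda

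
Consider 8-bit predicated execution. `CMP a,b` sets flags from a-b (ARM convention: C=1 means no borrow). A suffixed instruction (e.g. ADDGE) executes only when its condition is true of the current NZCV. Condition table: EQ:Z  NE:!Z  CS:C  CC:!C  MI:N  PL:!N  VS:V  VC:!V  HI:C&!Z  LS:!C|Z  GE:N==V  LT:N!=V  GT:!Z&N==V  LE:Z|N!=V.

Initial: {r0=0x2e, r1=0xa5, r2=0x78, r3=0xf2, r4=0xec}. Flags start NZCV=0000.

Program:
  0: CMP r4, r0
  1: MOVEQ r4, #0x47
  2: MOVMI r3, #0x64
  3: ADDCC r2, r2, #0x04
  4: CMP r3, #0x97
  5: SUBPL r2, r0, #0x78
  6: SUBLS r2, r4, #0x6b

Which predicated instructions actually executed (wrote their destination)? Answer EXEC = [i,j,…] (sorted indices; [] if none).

[0] flags=1010 → (cmp)
[1] flags=1010 EQ?F → skip
[2] flags=1010 MI?T → r3=0x64
[3] flags=1010 CC?F → skip
[4] flags=1001 → (cmp)
[5] flags=1001 PL?F → skip
[6] flags=1001 LS?T → r2=0x81

EXEC = [2,6]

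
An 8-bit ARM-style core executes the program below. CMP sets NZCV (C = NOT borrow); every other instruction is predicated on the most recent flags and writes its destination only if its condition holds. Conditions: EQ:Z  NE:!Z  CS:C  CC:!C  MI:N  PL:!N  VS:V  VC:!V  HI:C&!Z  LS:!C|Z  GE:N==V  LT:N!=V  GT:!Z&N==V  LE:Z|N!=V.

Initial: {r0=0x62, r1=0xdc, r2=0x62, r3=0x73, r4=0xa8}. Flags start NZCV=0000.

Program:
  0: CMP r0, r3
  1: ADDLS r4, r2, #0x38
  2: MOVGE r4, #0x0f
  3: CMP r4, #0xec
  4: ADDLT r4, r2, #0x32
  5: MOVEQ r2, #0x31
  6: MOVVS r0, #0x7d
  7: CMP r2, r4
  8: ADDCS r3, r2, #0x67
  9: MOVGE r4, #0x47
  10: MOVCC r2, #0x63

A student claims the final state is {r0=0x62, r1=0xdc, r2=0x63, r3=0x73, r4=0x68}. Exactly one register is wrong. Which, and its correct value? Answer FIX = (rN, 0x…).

0: ✓ CMP  NZCV=1000
1: ✓ ADDLS  r4←0x9a
2: · MOVGE
3: ✓ CMP  NZCV=1000
4: ✓ ADDLT  r4←0x94
5: · MOVEQ
6: · MOVVS
7: ✓ CMP  NZCV=1001
8: · ADDCS
9: ✓ MOVGE  r4←0x47
10: ✓ MOVCC  r2←0x63

FIX = (r4, 0x47)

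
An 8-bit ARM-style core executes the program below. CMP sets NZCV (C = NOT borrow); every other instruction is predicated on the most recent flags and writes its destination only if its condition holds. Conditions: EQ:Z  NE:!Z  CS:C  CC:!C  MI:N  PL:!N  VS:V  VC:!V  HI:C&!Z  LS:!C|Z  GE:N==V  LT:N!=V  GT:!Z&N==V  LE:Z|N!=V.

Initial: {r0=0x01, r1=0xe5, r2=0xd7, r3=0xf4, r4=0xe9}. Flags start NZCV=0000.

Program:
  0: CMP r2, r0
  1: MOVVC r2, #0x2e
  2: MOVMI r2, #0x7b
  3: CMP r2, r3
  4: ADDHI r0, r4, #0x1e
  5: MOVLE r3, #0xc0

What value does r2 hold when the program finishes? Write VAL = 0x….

VAL = 0x7b

[0] flags=1010 → (cmp)
[1] flags=1010 VC?T → r2=0x2e
[2] flags=1010 MI?T → r2=0x7b
[3] flags=1001 → (cmp)
[4] flags=1001 HI?F → skip
[5] flags=1001 LE?F → skip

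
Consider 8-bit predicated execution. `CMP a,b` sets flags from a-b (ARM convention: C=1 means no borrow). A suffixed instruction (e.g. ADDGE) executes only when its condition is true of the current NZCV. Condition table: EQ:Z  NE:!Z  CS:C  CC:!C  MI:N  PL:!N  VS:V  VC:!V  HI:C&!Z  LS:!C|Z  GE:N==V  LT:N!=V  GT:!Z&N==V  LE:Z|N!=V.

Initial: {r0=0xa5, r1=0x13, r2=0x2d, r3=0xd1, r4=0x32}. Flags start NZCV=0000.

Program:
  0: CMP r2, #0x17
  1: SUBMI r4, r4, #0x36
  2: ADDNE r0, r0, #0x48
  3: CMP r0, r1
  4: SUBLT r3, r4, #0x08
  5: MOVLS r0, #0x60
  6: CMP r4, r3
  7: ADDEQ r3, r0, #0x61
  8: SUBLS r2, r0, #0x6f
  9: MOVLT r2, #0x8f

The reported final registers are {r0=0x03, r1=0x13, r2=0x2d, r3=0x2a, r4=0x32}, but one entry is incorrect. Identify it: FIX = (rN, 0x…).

[0] flags=0010 → (cmp)
[1] flags=0010 MI?F → skip
[2] flags=0010 NE?T → r0=0xed
[3] flags=1010 → (cmp)
[4] flags=1010 LT?T → r3=0x2a
[5] flags=1010 LS?F → skip
[6] flags=0010 → (cmp)
[7] flags=0010 EQ?F → skip
[8] flags=0010 LS?F → skip
[9] flags=0010 LT?F → skip

FIX = (r0, 0xed)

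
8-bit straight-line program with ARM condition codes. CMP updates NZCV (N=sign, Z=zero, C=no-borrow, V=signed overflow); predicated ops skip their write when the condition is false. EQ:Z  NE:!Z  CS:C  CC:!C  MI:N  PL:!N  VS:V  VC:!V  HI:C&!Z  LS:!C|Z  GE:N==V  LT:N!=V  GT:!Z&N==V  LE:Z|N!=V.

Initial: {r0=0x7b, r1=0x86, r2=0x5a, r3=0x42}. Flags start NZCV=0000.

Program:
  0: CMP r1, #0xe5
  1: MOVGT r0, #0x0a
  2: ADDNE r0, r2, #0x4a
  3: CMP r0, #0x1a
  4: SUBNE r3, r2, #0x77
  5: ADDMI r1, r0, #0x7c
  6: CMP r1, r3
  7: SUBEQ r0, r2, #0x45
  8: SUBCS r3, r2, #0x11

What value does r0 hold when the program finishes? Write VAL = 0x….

[0] flags=1000 → (cmp)
[1] flags=1000 GT?F → skip
[2] flags=1000 NE?T → r0=0xa4
[3] flags=1010 → (cmp)
[4] flags=1010 NE?T → r3=0xe3
[5] flags=1010 MI?T → r1=0x20
[6] flags=0000 → (cmp)
[7] flags=0000 EQ?F → skip
[8] flags=0000 CS?F → skip

VAL = 0xa4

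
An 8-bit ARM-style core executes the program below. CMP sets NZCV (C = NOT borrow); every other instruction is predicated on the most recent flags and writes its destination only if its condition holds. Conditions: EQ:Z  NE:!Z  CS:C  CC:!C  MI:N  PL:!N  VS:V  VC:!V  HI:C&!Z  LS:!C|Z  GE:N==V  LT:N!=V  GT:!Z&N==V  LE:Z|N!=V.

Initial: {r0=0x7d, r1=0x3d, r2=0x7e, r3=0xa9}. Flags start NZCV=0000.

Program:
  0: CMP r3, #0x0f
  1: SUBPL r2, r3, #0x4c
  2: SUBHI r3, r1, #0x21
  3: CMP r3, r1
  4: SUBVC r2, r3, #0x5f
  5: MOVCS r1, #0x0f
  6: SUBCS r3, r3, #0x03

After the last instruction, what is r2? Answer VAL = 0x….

VAL = 0xbd

0: ✓ CMP  NZCV=1010
1: · SUBPL
2: ✓ SUBHI  r3←0x1c
3: ✓ CMP  NZCV=1000
4: ✓ SUBVC  r2←0xbd
5: · MOVCS
6: · SUBCS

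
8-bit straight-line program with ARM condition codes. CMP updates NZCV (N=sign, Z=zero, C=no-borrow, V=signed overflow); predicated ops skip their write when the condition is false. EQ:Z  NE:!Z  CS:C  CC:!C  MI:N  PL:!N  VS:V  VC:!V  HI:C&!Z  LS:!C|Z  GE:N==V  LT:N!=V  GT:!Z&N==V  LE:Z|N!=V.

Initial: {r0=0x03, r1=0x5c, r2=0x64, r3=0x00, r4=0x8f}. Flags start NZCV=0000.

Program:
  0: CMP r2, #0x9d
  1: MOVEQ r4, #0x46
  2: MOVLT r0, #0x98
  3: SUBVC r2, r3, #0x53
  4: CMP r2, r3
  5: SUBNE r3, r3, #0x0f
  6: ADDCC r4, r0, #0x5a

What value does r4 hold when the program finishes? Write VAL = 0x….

VAL = 0x8f

[0] flags=1001 → (cmp)
[1] flags=1001 EQ?F → skip
[2] flags=1001 LT?F → skip
[3] flags=1001 VC?F → skip
[4] flags=0010 → (cmp)
[5] flags=0010 NE?T → r3=0xf1
[6] flags=0010 CC?F → skip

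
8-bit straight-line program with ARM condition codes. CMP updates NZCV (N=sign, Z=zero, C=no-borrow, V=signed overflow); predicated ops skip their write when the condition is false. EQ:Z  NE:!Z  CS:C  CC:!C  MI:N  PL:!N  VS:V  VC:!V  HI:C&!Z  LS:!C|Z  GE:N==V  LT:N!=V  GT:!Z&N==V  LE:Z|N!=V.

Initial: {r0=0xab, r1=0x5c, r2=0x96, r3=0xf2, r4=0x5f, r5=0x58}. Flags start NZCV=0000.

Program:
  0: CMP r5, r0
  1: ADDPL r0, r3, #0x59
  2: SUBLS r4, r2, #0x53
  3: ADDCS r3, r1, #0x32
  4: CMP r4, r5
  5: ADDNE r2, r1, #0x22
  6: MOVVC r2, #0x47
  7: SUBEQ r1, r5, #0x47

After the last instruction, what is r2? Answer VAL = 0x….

[0] flags=1001 → (cmp)
[1] flags=1001 PL?F → skip
[2] flags=1001 LS?T → r4=0x43
[3] flags=1001 CS?F → skip
[4] flags=1000 → (cmp)
[5] flags=1000 NE?T → r2=0x7e
[6] flags=1000 VC?T → r2=0x47
[7] flags=1000 EQ?F → skip

VAL = 0x47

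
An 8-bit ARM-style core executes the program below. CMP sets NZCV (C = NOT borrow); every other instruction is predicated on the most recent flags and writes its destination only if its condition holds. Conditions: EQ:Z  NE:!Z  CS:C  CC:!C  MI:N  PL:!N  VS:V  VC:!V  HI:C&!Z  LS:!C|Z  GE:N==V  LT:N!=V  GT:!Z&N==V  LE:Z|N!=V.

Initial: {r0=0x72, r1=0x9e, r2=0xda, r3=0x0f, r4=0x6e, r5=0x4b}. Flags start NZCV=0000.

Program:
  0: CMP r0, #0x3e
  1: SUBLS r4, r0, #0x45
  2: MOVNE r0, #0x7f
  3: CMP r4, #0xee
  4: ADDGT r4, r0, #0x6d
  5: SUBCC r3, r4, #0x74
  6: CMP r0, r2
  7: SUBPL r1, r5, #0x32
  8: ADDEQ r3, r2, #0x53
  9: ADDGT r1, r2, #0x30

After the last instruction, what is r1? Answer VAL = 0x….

VAL = 0x0a

[0] flags=0010 → (cmp)
[1] flags=0010 LS?F → skip
[2] flags=0010 NE?T → r0=0x7f
[3] flags=1001 → (cmp)
[4] flags=1001 GT?T → r4=0xec
[5] flags=1001 CC?T → r3=0x78
[6] flags=1001 → (cmp)
[7] flags=1001 PL?F → skip
[8] flags=1001 EQ?F → skip
[9] flags=1001 GT?T → r1=0x0a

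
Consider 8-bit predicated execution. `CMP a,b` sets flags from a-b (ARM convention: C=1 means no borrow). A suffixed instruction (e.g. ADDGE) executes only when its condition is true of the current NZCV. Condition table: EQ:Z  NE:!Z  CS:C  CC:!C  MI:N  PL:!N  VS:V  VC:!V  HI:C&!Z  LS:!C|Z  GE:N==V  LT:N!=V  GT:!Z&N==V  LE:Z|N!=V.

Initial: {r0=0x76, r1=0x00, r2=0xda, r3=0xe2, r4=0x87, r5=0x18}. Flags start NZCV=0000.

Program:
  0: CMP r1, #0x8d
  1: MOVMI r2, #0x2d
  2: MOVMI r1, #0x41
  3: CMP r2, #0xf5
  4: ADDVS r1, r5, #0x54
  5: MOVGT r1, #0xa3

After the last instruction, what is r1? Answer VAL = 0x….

0: ✓ CMP  NZCV=0000
1: · MOVMI
2: · MOVMI
3: ✓ CMP  NZCV=1000
4: · ADDVS
5: · MOVGT

VAL = 0x00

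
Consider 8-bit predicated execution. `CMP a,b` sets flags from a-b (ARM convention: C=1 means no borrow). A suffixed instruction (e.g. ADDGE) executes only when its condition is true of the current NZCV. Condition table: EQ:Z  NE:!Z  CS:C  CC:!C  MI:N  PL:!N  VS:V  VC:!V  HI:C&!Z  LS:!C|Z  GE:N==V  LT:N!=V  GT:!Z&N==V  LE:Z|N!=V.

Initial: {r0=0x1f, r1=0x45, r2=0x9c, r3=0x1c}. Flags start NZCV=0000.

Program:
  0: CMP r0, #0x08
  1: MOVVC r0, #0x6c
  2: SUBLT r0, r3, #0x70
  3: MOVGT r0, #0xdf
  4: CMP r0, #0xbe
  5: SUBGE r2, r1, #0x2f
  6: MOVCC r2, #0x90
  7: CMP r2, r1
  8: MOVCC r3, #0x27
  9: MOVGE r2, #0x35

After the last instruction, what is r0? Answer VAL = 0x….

0: ✓ CMP  NZCV=0010
1: ✓ MOVVC  r0←0x6c
2: · SUBLT
3: ✓ MOVGT  r0←0xdf
4: ✓ CMP  NZCV=0010
5: ✓ SUBGE  r2←0x16
6: · MOVCC
7: ✓ CMP  NZCV=1000
8: ✓ MOVCC  r3←0x27
9: · MOVGE

VAL = 0xdf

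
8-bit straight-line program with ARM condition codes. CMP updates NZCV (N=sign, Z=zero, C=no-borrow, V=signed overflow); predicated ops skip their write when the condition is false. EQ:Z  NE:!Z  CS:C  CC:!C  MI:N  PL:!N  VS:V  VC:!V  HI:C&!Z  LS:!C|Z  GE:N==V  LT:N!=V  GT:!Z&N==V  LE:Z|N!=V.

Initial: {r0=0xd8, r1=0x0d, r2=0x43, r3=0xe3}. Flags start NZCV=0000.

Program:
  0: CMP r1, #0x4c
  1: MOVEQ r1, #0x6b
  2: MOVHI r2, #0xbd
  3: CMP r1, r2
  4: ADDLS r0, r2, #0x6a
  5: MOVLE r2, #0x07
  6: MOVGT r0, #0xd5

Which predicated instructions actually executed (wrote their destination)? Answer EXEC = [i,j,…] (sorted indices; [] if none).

0: ✓ CMP  NZCV=1000
1: · MOVEQ
2: · MOVHI
3: ✓ CMP  NZCV=1000
4: ✓ ADDLS  r0←0xad
5: ✓ MOVLE  r2←0x07
6: · MOVGT

EXEC = [4,5]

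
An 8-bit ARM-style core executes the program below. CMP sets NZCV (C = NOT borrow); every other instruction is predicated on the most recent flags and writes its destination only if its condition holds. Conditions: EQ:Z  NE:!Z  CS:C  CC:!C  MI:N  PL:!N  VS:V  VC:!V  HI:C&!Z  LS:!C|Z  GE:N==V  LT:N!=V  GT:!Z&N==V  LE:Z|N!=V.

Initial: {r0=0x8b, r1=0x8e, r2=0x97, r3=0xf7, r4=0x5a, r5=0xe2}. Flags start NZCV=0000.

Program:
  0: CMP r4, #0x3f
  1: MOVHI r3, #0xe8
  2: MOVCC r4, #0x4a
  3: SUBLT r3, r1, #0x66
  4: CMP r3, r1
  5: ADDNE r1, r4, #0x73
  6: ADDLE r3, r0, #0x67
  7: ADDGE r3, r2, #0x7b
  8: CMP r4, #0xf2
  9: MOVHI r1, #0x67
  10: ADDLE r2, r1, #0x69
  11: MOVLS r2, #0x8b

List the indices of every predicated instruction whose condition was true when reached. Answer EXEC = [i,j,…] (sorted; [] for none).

0: ✓ CMP  NZCV=0010
1: ✓ MOVHI  r3←0xe8
2: · MOVCC
3: · SUBLT
4: ✓ CMP  NZCV=0010
5: ✓ ADDNE  r1←0xcd
6: · ADDLE
7: ✓ ADDGE  r3←0x12
8: ✓ CMP  NZCV=0000
9: · MOVHI
10: · ADDLE
11: ✓ MOVLS  r2←0x8b

EXEC = [1,5,7,11]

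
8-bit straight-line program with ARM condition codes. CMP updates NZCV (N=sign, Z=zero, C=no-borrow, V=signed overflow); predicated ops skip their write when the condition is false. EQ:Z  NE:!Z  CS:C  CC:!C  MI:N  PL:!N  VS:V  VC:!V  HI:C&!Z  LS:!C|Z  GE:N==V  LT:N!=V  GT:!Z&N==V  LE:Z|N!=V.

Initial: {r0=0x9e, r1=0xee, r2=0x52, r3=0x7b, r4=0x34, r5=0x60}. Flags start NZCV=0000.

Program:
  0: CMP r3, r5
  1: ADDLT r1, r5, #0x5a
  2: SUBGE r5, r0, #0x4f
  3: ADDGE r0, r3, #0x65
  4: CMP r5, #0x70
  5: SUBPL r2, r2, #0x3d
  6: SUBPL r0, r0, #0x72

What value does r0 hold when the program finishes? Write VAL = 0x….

0: ✓ CMP  NZCV=0010
1: · ADDLT
2: ✓ SUBGE  r5←0x4f
3: ✓ ADDGE  r0←0xe0
4: ✓ CMP  NZCV=1000
5: · SUBPL
6: · SUBPL

VAL = 0xe0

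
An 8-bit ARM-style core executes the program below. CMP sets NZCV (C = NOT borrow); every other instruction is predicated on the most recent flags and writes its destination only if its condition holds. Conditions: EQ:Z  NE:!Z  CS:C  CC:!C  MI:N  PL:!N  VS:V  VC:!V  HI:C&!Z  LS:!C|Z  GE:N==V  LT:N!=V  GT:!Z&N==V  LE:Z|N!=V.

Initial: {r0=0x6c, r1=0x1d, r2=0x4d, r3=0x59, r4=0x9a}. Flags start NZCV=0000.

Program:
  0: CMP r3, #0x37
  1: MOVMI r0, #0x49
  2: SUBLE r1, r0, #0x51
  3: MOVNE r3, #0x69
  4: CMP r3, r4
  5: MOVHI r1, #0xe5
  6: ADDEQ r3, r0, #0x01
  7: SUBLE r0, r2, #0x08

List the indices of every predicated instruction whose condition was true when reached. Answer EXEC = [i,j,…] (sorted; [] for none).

EXEC = [3]

[0] flags=0010 → (cmp)
[1] flags=0010 MI?F → skip
[2] flags=0010 LE?F → skip
[3] flags=0010 NE?T → r3=0x69
[4] flags=1001 → (cmp)
[5] flags=1001 HI?F → skip
[6] flags=1001 EQ?F → skip
[7] flags=1001 LE?F → skip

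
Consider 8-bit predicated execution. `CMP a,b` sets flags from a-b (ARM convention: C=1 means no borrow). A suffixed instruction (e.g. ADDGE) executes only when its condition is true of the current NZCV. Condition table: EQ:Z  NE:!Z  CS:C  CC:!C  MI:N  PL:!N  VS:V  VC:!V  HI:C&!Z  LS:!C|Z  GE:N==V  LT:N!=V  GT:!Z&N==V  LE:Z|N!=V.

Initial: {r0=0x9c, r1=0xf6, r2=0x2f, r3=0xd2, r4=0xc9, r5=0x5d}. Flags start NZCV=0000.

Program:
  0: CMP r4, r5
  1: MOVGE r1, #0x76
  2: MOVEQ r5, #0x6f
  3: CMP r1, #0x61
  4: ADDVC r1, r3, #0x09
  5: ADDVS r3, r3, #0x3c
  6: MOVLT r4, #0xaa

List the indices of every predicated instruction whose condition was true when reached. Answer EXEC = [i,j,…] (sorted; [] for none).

[0] flags=0011 → (cmp)
[1] flags=0011 GE?F → skip
[2] flags=0011 EQ?F → skip
[3] flags=1010 → (cmp)
[4] flags=1010 VC?T → r1=0xdb
[5] flags=1010 VS?F → skip
[6] flags=1010 LT?T → r4=0xaa

EXEC = [4,6]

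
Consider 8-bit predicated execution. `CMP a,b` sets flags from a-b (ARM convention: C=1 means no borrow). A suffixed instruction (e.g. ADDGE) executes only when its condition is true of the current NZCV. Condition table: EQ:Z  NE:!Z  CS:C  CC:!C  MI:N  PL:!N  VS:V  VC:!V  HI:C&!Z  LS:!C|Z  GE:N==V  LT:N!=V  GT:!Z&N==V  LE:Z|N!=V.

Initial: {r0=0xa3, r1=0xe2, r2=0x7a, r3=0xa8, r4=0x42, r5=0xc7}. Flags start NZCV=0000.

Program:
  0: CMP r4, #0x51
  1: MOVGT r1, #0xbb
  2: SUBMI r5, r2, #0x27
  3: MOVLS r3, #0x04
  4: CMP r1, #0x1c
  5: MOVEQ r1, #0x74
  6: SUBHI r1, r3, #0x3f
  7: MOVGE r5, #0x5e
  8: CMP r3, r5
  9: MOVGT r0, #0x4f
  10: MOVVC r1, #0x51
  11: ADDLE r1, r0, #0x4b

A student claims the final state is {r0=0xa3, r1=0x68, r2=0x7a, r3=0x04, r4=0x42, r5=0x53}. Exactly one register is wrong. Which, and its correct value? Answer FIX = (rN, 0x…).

[0] flags=1000 → (cmp)
[1] flags=1000 GT?F → skip
[2] flags=1000 MI?T → r5=0x53
[3] flags=1000 LS?T → r3=0x04
[4] flags=1010 → (cmp)
[5] flags=1010 EQ?F → skip
[6] flags=1010 HI?T → r1=0xc5
[7] flags=1010 GE?F → skip
[8] flags=1000 → (cmp)
[9] flags=1000 GT?F → skip
[10] flags=1000 VC?T → r1=0x51
[11] flags=1000 LE?T → r1=0xee

FIX = (r1, 0xee)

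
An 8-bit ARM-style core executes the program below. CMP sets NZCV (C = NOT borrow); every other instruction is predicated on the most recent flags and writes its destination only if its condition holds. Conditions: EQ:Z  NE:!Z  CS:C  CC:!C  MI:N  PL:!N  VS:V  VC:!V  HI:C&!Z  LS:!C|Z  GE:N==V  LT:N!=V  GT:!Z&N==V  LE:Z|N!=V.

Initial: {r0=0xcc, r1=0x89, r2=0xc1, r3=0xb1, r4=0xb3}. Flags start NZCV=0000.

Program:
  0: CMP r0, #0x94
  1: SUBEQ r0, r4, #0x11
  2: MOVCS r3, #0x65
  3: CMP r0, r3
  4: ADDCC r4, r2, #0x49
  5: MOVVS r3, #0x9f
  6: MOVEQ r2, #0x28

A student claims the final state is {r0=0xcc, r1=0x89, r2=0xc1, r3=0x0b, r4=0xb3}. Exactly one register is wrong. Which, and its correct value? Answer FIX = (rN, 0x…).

[0] flags=0010 → (cmp)
[1] flags=0010 EQ?F → skip
[2] flags=0010 CS?T → r3=0x65
[3] flags=0011 → (cmp)
[4] flags=0011 CC?F → skip
[5] flags=0011 VS?T → r3=0x9f
[6] flags=0011 EQ?F → skip

FIX = (r3, 0x9f)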